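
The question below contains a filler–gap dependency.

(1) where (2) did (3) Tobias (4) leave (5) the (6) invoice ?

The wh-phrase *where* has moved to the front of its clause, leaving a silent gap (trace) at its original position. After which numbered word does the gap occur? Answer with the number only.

6

In situ: Tobias did leave the invoice where.
'where' is the locative complement of 'leave'. Wh-movement fronts it, leaving a gap right after 'invoice':
Where did Tobias leave the invoice ___?
'invoice' is word 6.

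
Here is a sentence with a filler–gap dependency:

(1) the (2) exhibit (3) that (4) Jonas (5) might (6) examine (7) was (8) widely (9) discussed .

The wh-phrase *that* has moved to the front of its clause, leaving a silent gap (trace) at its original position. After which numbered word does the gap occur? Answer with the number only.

'that' is the direct object of 'examine'. Fronting leaves a gap immediately after 'examine':
The exhibit that Jonas might examine ___ was widely discussed.
'examine' is word 6.

6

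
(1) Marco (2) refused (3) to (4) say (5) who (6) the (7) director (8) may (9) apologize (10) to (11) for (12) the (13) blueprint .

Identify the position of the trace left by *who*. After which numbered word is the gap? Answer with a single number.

10

Before movement: The director may apologize to who for the blueprint.
The filler 'who' is interpreted as the object of the preposition 'to'. Fronting leaves a gap immediately after 'to':
Marco refused to say who the director may apologize to ___ for the blueprint.
'to' is word 10.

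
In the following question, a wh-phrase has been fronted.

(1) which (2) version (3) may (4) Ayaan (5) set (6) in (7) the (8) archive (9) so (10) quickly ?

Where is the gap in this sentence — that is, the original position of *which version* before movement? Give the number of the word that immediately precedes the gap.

Underlying clause: Ayaan may set which version in the archive so quickly.
The filler 'which version' is interpreted as the direct object of 'set'. It moves to the left edge, and the trace sits right after 'set':
Which version may Ayaan set ___ in the archive so quickly?
'set' is word 5.

5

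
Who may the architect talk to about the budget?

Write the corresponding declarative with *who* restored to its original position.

'who' is the object of the preposition 'to'. It moves to the left edge, and the trace sits right after 'to':
Who may the architect talk to ___ about the budget?

The architect may talk to who about the budget.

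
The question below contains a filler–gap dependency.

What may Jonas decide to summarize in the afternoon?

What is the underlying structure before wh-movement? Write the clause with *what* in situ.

The filler 'what' is interpreted as the direct object of 'summarize'. Wh-movement fronts it, leaving a gap right after 'summarize':
What may Jonas decide to summarize ___ in the afternoon?

Jonas may decide to summarize what in the afternoon.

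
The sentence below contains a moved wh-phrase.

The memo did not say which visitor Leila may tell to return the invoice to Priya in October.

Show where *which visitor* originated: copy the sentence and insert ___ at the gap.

The memo did not say which visitor Leila may tell ___ to return the invoice to Priya in October.

Pre-movement form: Leila may tell which visitor to return the invoice to Priya in October.
'which visitor' is the direct object of 'tell'. The gap is right after 'tell'.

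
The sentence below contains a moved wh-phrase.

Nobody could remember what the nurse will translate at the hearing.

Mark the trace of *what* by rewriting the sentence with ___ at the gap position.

Nobody could remember what the nurse will translate ___ at the hearing.

Underlying clause: The nurse will translate what at the hearing.
'what' functions as the direct object of 'translate'. The gap is right after 'translate'.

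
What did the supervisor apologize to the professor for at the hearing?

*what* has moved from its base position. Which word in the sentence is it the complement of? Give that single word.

Underlying clause: The supervisor did apologize to the professor for what at the hearing.
'what' functions as the object of the preposition 'for'. Wh-movement fronts it, leaving a gap right after 'for':
What did the supervisor apologize to the professor for ___ at the hearing?

for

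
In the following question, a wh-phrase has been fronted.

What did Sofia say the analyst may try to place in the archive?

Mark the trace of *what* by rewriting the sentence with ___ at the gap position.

In situ: Sofia did say the analyst may try to place what in the archive.
'what' is the direct object of 'place'. The gap is right after 'place'.

What did Sofia say the analyst may try to place ___ in the archive?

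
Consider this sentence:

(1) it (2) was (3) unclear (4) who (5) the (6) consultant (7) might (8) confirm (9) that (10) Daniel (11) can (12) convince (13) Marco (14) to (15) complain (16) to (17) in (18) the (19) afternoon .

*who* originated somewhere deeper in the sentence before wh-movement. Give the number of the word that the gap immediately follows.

Pre-movement form: The consultant might confirm that Daniel can convince Marco to complain to who in the afternoon.
'who' is the object of the preposition 'to'. Wh-movement fronts it, leaving a gap right after 'to':
It was unclear who the consultant might confirm that Daniel can convince Marco to complain to ___ in the afternoon.
'to' is word 16.

16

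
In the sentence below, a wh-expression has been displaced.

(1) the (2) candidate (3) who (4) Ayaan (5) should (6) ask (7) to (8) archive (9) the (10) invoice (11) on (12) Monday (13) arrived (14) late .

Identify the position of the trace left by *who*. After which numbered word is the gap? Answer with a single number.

6

'who' is the direct object of 'ask'. Fronting leaves a gap immediately after 'ask':
The candidate who Ayaan should ask ___ to archive the invoice on Monday arrived late.
'ask' is word 6.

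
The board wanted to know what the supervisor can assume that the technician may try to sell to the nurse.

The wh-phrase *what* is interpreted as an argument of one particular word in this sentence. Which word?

Pre-movement form: The supervisor can assume that the technician may try to sell what to the nurse.
'what' is the direct object of 'sell'. Wh-movement fronts it, leaving a gap right after 'sell':
The board wanted to know what the supervisor can assume that the technician may try to sell ___ to the nurse.

sell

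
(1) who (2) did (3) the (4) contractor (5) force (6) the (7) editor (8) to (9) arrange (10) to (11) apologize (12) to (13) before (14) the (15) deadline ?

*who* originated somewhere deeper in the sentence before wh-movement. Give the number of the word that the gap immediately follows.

Before movement: The contractor did force the editor to arrange to apologize to who before the deadline.
'who' functions as the object of the preposition 'to'. It moves to the left edge, and the trace sits right after 'to':
Who did the contractor force the editor to arrange to apologize to ___ before the deadline?
'to' is word 12.

12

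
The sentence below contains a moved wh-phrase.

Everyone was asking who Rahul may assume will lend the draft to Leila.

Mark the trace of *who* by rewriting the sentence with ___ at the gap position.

Before movement: Rahul may assume who will lend the draft to Leila.
'who' is the subject of the clause embedded under 'assume'. The gap is right after 'assume'.

Everyone was asking who Rahul may assume ___ will lend the draft to Leila.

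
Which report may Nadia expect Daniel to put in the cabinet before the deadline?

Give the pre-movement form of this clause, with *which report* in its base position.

Nadia may expect Daniel to put which report in the cabinet before the deadline.

The filler 'which report' is interpreted as the direct object of 'put'. Fronting leaves a gap immediately after 'put':
Which report may Nadia expect Daniel to put ___ in the cabinet before the deadline?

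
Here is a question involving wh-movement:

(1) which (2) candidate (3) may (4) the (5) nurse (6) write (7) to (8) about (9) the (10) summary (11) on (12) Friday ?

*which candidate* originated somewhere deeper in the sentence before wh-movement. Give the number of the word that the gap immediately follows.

7

Pre-movement form: The nurse may write to which candidate about the summary on Friday.
'which candidate' is the object of the preposition 'to'. Wh-movement fronts it, leaving a gap right after 'to':
Which candidate may the nurse write to ___ about the summary on Friday?
'to' is word 7.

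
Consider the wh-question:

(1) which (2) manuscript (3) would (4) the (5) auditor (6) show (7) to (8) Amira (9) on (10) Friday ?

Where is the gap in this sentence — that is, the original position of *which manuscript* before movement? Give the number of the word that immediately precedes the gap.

Before movement: The auditor would show which manuscript to Amira on Friday.
The filler 'which manuscript' is interpreted as the direct object of 'show'. Fronting leaves a gap immediately after 'show':
Which manuscript would the auditor show ___ to Amira on Friday?
'show' is word 6.

6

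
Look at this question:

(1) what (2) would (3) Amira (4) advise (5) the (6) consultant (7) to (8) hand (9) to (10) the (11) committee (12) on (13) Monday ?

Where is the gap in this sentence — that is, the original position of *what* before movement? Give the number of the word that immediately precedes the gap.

Pre-movement form: Amira would advise the consultant to hand what to the committee on Monday.
'what' functions as the direct object of 'hand'. It moves to the left edge, and the trace sits right after 'hand':
What would Amira advise the consultant to hand ___ to the committee on Monday?
'hand' is word 8.

8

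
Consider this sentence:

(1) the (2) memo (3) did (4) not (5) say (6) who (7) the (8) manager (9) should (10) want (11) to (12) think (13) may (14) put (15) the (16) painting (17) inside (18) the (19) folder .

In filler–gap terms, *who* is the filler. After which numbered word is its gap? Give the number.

12

Before movement: The manager should want to think who may put the painting inside the folder.
'who' is the subject of the clause embedded under 'think'. Wh-movement fronts it, leaving a gap right after 'think':
The memo did not say who the manager should want to think ___ may put the painting inside the folder.
'think' is word 12.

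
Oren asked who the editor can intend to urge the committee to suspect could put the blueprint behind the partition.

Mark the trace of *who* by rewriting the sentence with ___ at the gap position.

Pre-movement form: The editor can intend to urge the committee to suspect who could put the blueprint behind the partition.
'who' functions as the subject of the clause embedded under 'suspect'. The gap is right after 'suspect'.

Oren asked who the editor can intend to urge the committee to suspect ___ could put the blueprint behind the partition.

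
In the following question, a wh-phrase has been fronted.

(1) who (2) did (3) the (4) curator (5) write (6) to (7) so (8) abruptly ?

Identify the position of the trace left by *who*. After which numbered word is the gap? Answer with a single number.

Underlying clause: The curator did write to who so abruptly.
'who' is the object of the preposition 'to'. Wh-movement fronts it, leaving a gap right after 'to':
Who did the curator write to ___ so abruptly?
'to' is word 6.

6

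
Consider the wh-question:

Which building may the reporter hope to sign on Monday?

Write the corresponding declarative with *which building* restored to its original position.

The reporter may hope to sign which building on Monday.

The filler 'which building' is interpreted as the direct object of 'sign'. Fronting leaves a gap immediately after 'sign':
Which building may the reporter hope to sign ___ on Monday?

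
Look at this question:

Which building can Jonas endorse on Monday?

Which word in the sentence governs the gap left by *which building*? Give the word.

Pre-movement form: Jonas can endorse which building on Monday.
The filler 'which building' is interpreted as the direct object of 'endorse'. Wh-movement fronts it, leaving a gap right after 'endorse':
Which building can Jonas endorse ___ on Monday?

endorse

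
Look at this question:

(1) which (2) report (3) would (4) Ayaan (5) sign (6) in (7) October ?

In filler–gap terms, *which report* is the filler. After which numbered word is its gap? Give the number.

Pre-movement form: Ayaan would sign which report in October.
The filler 'which report' is interpreted as the direct object of 'sign'. Fronting leaves a gap immediately after 'sign':
Which report would Ayaan sign ___ in October?
'sign' is word 5.

5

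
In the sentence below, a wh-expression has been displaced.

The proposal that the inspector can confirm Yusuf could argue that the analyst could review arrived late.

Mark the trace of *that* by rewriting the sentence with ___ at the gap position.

The proposal that the inspector can confirm Yusuf could argue that the analyst could review ___ arrived late.

'that' functions as the direct object of 'review'. The gap is right after 'review'.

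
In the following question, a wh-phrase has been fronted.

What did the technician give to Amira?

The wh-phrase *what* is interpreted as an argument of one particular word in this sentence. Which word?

give

Before movement: The technician did give what to Amira.
'what' is the direct object of 'give'. Fronting leaves a gap immediately after 'give':
What did the technician give ___ to Amira?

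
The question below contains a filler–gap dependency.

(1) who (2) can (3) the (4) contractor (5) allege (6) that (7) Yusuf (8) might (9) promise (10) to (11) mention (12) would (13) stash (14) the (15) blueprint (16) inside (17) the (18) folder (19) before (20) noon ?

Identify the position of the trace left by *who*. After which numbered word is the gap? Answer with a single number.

11

Underlying clause: The contractor can allege that Yusuf might promise to mention who would stash the blueprint inside the folder before noon.
'who' is the subject of the clause embedded under 'mention'. Wh-movement fronts it, leaving a gap right after 'mention':
Who can the contractor allege that Yusuf might promise to mention ___ would stash the blueprint inside the folder before noon?
'mention' is word 11.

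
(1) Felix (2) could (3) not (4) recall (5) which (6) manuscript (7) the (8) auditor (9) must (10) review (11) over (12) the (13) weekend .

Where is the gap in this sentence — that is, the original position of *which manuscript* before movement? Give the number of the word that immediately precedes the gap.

Underlying clause: The auditor must review which manuscript over the weekend.
'which manuscript' is the direct object of 'review'. Fronting leaves a gap immediately after 'review':
Felix could not recall which manuscript the auditor must review ___ over the weekend.
'review' is word 10.

10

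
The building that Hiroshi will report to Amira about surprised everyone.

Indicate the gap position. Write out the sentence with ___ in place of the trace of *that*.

'that' is the object of the preposition 'about'. The gap is right after 'about'.

The building that Hiroshi will report to Amira about ___ surprised everyone.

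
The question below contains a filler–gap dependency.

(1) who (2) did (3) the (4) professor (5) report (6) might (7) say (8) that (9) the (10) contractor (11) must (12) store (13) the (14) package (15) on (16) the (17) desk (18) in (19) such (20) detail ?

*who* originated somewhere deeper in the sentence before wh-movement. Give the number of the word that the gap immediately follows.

In situ: The professor did report who might say that the contractor must store the package on the desk in such detail.
'who' functions as the subject of the clause embedded under 'report'. Fronting leaves a gap immediately after 'report':
Who did the professor report ___ might say that the contractor must store the package on the desk in such detail?
'report' is word 5.

5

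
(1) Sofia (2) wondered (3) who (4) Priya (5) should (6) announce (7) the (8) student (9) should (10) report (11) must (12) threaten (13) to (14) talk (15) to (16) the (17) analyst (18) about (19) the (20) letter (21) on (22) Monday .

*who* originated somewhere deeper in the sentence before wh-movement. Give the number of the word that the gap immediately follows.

Before movement: Priya should announce the student should report who must threaten to talk to the analyst about the letter on Monday.
'who' is the subject of the clause embedded under 'report'. It moves to the left edge, and the trace sits right after 'report':
Sofia wondered who Priya should announce the student should report ___ must threaten to talk to the analyst about the letter on Monday.
'report' is word 10.

10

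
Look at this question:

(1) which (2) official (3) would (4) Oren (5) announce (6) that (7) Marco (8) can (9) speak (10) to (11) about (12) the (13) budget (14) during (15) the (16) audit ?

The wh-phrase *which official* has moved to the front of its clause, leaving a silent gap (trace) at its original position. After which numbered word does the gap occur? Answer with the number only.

10

Pre-movement form: Oren would announce that Marco can speak to which official about the budget during the audit.
'which official' is the object of the preposition 'to'. It moves to the left edge, and the trace sits right after 'to':
Which official would Oren announce that Marco can speak to ___ about the budget during the audit?
'to' is word 10.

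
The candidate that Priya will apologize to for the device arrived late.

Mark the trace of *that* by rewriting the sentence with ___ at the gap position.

The candidate that Priya will apologize to ___ for the device arrived late.

The filler 'that' is interpreted as the object of the preposition 'to'. The gap is right after 'to'.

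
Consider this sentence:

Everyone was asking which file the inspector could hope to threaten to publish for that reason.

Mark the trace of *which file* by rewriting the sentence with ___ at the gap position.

Everyone was asking which file the inspector could hope to threaten to publish ___ for that reason.

Pre-movement form: The inspector could hope to threaten to publish which file for that reason.
'which file' is the direct object of 'publish'. The gap is right after 'publish'.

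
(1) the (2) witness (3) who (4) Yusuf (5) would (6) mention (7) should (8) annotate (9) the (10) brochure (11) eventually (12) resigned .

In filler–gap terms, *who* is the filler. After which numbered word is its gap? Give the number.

'who' is the subject of the clause embedded under 'mention'. Fronting leaves a gap immediately after 'mention':
The witness who Yusuf would mention ___ should annotate the brochure eventually resigned.
'mention' is word 6.

6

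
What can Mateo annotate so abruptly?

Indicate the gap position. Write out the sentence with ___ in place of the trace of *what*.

Pre-movement form: Mateo can annotate what so abruptly.
'what' is the direct object of 'annotate'. The gap is right after 'annotate'.

What can Mateo annotate ___ so abruptly?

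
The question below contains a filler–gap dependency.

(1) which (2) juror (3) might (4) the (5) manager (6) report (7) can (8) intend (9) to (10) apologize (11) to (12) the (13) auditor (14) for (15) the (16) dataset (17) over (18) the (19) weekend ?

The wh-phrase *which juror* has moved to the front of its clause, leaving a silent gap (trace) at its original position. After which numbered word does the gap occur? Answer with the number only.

6

Underlying clause: The manager might report which juror can intend to apologize to the auditor for the dataset over the weekend.
'which juror' is the subject of the clause embedded under 'report'. Fronting leaves a gap immediately after 'report':
Which juror might the manager report ___ can intend to apologize to the auditor for the dataset over the weekend?
'report' is word 6.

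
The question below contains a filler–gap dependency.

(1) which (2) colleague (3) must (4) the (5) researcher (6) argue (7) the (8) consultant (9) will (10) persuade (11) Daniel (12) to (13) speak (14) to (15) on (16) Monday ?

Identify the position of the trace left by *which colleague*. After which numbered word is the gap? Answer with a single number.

Before movement: The researcher must argue the consultant will persuade Daniel to speak to which colleague on Monday.
'which colleague' is the object of the preposition 'to'. Wh-movement fronts it, leaving a gap right after 'to':
Which colleague must the researcher argue the consultant will persuade Daniel to speak to ___ on Monday?
'to' is word 14.

14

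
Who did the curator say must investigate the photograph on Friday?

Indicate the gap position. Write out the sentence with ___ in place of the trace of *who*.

Pre-movement form: The curator did say who must investigate the photograph on Friday.
'who' is the subject of the clause embedded under 'say'. The gap is right after 'say'.

Who did the curator say ___ must investigate the photograph on Friday?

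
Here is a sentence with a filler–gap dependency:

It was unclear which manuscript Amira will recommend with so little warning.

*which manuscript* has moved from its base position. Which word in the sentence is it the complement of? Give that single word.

Underlying clause: Amira will recommend which manuscript with so little warning.
The filler 'which manuscript' is interpreted as the direct object of 'recommend'. Fronting leaves a gap immediately after 'recommend':
It was unclear which manuscript Amira will recommend ___ with so little warning.

recommend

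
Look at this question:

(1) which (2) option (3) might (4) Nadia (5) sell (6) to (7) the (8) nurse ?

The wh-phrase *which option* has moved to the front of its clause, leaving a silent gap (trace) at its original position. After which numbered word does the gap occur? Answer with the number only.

5

In situ: Nadia might sell which option to the nurse.
'which option' functions as the direct object of 'sell'. Fronting leaves a gap immediately after 'sell':
Which option might Nadia sell ___ to the nurse?
'sell' is word 5.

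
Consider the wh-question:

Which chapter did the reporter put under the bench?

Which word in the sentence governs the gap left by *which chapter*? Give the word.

put

Underlying clause: The reporter did put which chapter under the bench.
'which chapter' functions as the direct object of 'put'. It moves to the left edge, and the trace sits right after 'put':
Which chapter did the reporter put ___ under the bench?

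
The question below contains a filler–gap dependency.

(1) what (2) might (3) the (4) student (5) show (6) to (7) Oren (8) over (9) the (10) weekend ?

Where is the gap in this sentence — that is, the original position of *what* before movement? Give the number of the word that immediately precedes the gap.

Underlying clause: The student might show what to Oren over the weekend.
'what' is the direct object of 'show'. It moves to the left edge, and the trace sits right after 'show':
What might the student show ___ to Oren over the weekend?
'show' is word 5.

5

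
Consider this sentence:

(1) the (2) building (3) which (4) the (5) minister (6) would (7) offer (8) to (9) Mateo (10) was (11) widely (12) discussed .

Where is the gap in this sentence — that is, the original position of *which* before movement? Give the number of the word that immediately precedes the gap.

7

'which' is the direct object of 'offer'. Fronting leaves a gap immediately after 'offer':
The building which the minister would offer ___ to Mateo was widely discussed.
'offer' is word 7.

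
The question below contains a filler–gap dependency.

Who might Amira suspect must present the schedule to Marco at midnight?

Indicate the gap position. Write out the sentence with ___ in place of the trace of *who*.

Before movement: Amira might suspect who must present the schedule to Marco at midnight.
'who' is the subject of the clause embedded under 'suspect'. The gap is right after 'suspect'.

Who might Amira suspect ___ must present the schedule to Marco at midnight?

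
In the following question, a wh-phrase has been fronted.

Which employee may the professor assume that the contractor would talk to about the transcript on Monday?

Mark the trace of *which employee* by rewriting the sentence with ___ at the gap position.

Which employee may the professor assume that the contractor would talk to ___ about the transcript on Monday?

Underlying clause: The professor may assume that the contractor would talk to which employee about the transcript on Monday.
'which employee' is the object of the preposition 'to'. The gap is right after 'to'.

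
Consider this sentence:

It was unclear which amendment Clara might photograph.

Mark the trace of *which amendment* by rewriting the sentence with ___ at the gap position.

Before movement: Clara might photograph which amendment.
The filler 'which amendment' is interpreted as the direct object of 'photograph'. The gap is right after 'photograph'.

It was unclear which amendment Clara might photograph ___.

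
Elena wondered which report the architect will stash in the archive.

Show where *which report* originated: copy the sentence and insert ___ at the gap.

Elena wondered which report the architect will stash ___ in the archive.

In situ: The architect will stash which report in the archive.
'which report' is the direct object of 'stash'. The gap is right after 'stash'.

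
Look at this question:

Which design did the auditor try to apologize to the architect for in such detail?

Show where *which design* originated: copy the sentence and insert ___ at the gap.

Which design did the auditor try to apologize to the architect for ___ in such detail?

Before movement: The auditor did try to apologize to the architect for which design in such detail.
'which design' functions as the object of the preposition 'for'. The gap is right after 'for'.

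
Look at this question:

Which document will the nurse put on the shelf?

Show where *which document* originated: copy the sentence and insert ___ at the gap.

Which document will the nurse put ___ on the shelf?

In situ: The nurse will put which document on the shelf.
'which document' is the direct object of 'put'. The gap is right after 'put'.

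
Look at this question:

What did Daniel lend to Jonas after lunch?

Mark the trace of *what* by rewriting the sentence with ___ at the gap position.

In situ: Daniel did lend what to Jonas after lunch.
The filler 'what' is interpreted as the direct object of 'lend'. The gap is right after 'lend'.

What did Daniel lend ___ to Jonas after lunch?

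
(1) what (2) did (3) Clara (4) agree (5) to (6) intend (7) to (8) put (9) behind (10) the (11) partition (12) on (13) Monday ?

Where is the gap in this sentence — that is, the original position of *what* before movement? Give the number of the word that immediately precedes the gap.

8

In situ: Clara did agree to intend to put what behind the partition on Monday.
'what' functions as the direct object of 'put'. It moves to the left edge, and the trace sits right after 'put':
What did Clara agree to intend to put ___ behind the partition on Monday?
'put' is word 8.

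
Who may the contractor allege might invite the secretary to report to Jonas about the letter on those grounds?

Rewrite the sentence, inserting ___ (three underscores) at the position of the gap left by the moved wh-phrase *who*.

Who may the contractor allege ___ might invite the secretary to report to Jonas about the letter on those grounds?

Underlying clause: The contractor may allege who might invite the secretary to report to Jonas about the letter on those grounds.
The filler 'who' is interpreted as the subject of the clause embedded under 'allege'. The gap is right after 'allege'.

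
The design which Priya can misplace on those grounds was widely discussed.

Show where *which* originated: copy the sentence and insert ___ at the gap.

The filler 'which' is interpreted as the direct object of 'misplace'. The gap is right after 'misplace'.

The design which Priya can misplace ___ on those grounds was widely discussed.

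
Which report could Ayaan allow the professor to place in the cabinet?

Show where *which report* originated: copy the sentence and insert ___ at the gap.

Which report could Ayaan allow the professor to place ___ in the cabinet?

Before movement: Ayaan could allow the professor to place which report in the cabinet.
'which report' functions as the direct object of 'place'. The gap is right after 'place'.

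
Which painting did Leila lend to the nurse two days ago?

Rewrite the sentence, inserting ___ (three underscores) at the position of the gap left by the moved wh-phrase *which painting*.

Which painting did Leila lend ___ to the nurse two days ago?

Pre-movement form: Leila did lend which painting to the nurse two days ago.
The filler 'which painting' is interpreted as the direct object of 'lend'. The gap is right after 'lend'.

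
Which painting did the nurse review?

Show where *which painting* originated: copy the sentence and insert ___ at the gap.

Underlying clause: The nurse did review which painting.
'which painting' is the direct object of 'review'. The gap is right after 'review'.

Which painting did the nurse review ___?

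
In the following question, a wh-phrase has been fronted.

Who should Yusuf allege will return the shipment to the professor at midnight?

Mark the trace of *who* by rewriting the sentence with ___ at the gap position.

Who should Yusuf allege ___ will return the shipment to the professor at midnight?

Pre-movement form: Yusuf should allege who will return the shipment to the professor at midnight.
The filler 'who' is interpreted as the subject of the clause embedded under 'allege'. The gap is right after 'allege'.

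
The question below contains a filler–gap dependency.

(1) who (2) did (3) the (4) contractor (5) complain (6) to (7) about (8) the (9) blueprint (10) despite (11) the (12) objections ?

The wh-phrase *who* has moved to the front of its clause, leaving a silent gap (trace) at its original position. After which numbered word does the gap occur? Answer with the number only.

6

Before movement: The contractor did complain to who about the blueprint despite the objections.
'who' is the object of the preposition 'to'. It moves to the left edge, and the trace sits right after 'to':
Who did the contractor complain to ___ about the blueprint despite the objections?
'to' is word 6.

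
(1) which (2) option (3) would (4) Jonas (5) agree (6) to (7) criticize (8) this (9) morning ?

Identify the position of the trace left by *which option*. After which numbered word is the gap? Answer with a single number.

Underlying clause: Jonas would agree to criticize which option this morning.
'which option' functions as the direct object of 'criticize'. Fronting leaves a gap immediately after 'criticize':
Which option would Jonas agree to criticize ___ this morning?
'criticize' is word 7.

7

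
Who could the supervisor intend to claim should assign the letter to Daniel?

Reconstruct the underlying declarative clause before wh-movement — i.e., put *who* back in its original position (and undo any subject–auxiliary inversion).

The supervisor could intend to claim who should assign the letter to Daniel.

The filler 'who' is interpreted as the subject of the clause embedded under 'claim'. Wh-movement fronts it, leaving a gap right after 'claim':
Who could the supervisor intend to claim ___ should assign the letter to Daniel?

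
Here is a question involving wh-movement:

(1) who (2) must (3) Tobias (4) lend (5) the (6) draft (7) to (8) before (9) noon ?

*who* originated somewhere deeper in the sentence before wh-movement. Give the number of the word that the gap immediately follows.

Underlying clause: Tobias must lend the draft to who before noon.
The filler 'who' is interpreted as the object of the preposition 'to' (recipient of 'lend'). Fronting leaves a gap immediately after 'to':
Who must Tobias lend the draft to ___ before noon?
'to' is word 7.

7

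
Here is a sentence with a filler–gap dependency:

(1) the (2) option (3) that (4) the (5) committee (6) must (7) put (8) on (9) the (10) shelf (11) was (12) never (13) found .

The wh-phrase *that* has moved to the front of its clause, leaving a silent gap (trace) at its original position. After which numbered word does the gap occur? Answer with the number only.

7

The filler 'that' is interpreted as the direct object of 'put'. It moves to the left edge, and the trace sits right after 'put':
The option that the committee must put ___ on the shelf was never found.
'put' is word 7.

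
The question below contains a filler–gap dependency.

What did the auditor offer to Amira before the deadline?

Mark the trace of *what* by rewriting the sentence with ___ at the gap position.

What did the auditor offer ___ to Amira before the deadline?

Underlying clause: The auditor did offer what to Amira before the deadline.
'what' is the direct object of 'offer'. The gap is right after 'offer'.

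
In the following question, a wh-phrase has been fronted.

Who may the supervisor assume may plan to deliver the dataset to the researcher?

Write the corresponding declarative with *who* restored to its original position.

The supervisor may assume who may plan to deliver the dataset to the researcher.

'who' functions as the subject of the clause embedded under 'assume'. It moves to the left edge, and the trace sits right after 'assume':
Who may the supervisor assume ___ may plan to deliver the dataset to the researcher?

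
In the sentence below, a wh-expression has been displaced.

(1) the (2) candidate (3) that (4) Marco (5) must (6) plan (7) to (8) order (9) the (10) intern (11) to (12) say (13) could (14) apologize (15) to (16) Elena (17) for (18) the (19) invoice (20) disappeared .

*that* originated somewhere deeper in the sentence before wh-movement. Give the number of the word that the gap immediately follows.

12

'that' is the subject of the clause embedded under 'say'. Wh-movement fronts it, leaving a gap right after 'say':
The candidate that Marco must plan to order the intern to say ___ could apologize to Elena for the invoice disappeared.
'say' is word 12.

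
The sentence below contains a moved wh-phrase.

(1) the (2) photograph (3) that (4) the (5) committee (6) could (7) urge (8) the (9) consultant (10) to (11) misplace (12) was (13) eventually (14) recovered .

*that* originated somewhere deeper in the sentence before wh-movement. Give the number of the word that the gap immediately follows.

11

'that' functions as the direct object of 'misplace'. Wh-movement fronts it, leaving a gap right after 'misplace':
The photograph that the committee could urge the consultant to misplace ___ was eventually recovered.
'misplace' is word 11.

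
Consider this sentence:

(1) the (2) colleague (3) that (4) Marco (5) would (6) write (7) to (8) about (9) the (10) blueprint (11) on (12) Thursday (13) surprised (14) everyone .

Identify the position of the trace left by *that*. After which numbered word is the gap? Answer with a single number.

'that' is the object of the preposition 'to'. Wh-movement fronts it, leaving a gap right after 'to':
The colleague that Marco would write to ___ about the blueprint on Thursday surprised everyone.
'to' is word 7.

7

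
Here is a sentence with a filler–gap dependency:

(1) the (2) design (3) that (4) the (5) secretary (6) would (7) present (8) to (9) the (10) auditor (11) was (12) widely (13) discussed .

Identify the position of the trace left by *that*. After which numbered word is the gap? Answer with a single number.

7

'that' is the direct object of 'present'. Wh-movement fronts it, leaving a gap right after 'present':
The design that the secretary would present ___ to the auditor was widely discussed.
'present' is word 7.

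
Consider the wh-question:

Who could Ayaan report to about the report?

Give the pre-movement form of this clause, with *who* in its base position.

Ayaan could report to who about the report.

'who' is the object of the preposition 'to'. It moves to the left edge, and the trace sits right after 'to':
Who could Ayaan report to ___ about the report?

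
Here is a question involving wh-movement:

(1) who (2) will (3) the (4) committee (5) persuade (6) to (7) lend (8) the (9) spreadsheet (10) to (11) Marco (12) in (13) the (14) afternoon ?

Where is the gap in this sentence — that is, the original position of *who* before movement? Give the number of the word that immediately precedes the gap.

5

In situ: The committee will persuade who to lend the spreadsheet to Marco in the afternoon.
'who' functions as the direct object of 'persuade'. It moves to the left edge, and the trace sits right after 'persuade':
Who will the committee persuade ___ to lend the spreadsheet to Marco in the afternoon?
'persuade' is word 5.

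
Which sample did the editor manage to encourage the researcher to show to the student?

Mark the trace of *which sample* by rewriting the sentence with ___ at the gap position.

In situ: The editor did manage to encourage the researcher to show which sample to the student.
'which sample' is the direct object of 'show'. The gap is right after 'show'.

Which sample did the editor manage to encourage the researcher to show ___ to the student?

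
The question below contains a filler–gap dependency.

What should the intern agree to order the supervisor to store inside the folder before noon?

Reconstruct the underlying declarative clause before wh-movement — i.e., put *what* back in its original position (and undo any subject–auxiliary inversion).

'what' functions as the direct object of 'store'. Wh-movement fronts it, leaving a gap right after 'store':
What should the intern agree to order the supervisor to store ___ inside the folder before noon?

The intern should agree to order the supervisor to store what inside the folder before noon.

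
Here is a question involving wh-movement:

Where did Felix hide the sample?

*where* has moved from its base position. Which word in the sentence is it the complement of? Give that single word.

Before movement: Felix did hide the sample where.
'where' is the locative complement of 'hide'. Wh-movement fronts it, leaving a gap right after 'sample':
Where did Felix hide the sample ___?

hide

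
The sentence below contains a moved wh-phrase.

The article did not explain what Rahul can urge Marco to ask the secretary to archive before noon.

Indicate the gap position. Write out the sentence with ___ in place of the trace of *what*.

The article did not explain what Rahul can urge Marco to ask the secretary to archive ___ before noon.

In situ: Rahul can urge Marco to ask the secretary to archive what before noon.
'what' functions as the direct object of 'archive'. The gap is right after 'archive'.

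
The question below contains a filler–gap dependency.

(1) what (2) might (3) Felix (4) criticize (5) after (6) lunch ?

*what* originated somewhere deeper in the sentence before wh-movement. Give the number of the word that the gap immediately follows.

Underlying clause: Felix might criticize what after lunch.
'what' functions as the direct object of 'criticize'. Fronting leaves a gap immediately after 'criticize':
What might Felix criticize ___ after lunch?
'criticize' is word 4.

4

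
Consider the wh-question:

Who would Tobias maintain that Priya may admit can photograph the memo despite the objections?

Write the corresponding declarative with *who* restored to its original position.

'who' is the subject of the clause embedded under 'admit'. Wh-movement fronts it, leaving a gap right after 'admit':
Who would Tobias maintain that Priya may admit ___ can photograph the memo despite the objections?

Tobias would maintain that Priya may admit who can photograph the memo despite the objections.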